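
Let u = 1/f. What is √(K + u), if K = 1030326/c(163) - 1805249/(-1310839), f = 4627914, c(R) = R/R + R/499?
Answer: √3131433843288231762608569009614443202/2007995002909026 ≈ 881.27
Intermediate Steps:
c(R) = 1 + R/499 (c(R) = 1 + R*(1/499) = 1 + R/499)
K = 336973177664162/433887709 (K = 1030326/(1 + (1/499)*163) - 1805249/(-1310839) = 1030326/(1 + 163/499) - 1805249*(-1/1310839) = 1030326/(662/499) + 1805249/1310839 = 1030326*(499/662) + 1805249/1310839 = 257066337/331 + 1805249/1310839 = 336973177664162/433887709 ≈ 7.7664e+5)
u = 1/4627914 ≈ 2.1608e-7
√(K + u) = √(336973177664162/433887709 + 1/4627914) = √(1559482886536896505777/2007995002909026) = √3131433843288231762608569009614443202/2007995002909026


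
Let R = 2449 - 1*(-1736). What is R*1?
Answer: 4185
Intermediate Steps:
R = 4185 (R = 2449 + 1736 = 4185)
R*1 = 4185*1 = 4185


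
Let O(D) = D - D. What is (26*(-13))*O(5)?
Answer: 0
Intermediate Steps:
O(D) = 0
(26*(-13))*O(5) = (26*(-13))*0 = -338*0 = 0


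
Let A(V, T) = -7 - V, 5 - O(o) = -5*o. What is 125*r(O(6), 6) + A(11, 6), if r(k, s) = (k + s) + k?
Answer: 9482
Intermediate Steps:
O(o) = 5 + 5*o (O(o) = 5 - (-5)*o = 5 + 5*o)
r(k, s) = s + 2*k
125*r(O(6), 6) + A(11, 6) = 125*(6 + 2*(5 + 5*6)) + (-7 - 1*11) = 125*(6 + 2*(5 + 30)) + (-7 - 11) = 125*(6 + 2*35) - 18 = 125*(6 + 70) - 18 = 125*76 - 18 = 9500 - 18 = 9482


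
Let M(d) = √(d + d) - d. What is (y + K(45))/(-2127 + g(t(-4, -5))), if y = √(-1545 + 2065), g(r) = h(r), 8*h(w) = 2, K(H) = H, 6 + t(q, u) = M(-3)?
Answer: -180/8507 - 8*√130/8507 ≈ -0.031881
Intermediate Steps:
M(d) = -d + √2*√d (M(d) = √(2*d) - d = √2*√d - d = -d + √2*√d)
t(q, u) = -3 + I*√6 (t(q, u) = -6 + (-1*(-3) + √2*√(-3)) = -6 + (3 + √2*(I*√3)) = -6 + (3 + I*√6) = -3 + I*√6)
h(w) = ¼ (h(w) = (⅛)*2 = ¼)
g(r) = ¼
y = 2*√130 (y = √520 = 2*√130 ≈ 22.803)
(y + K(45))/(-2127 + g(t(-4, -5))) = (2*√130 + 45)/(-2127 + ¼) = (45 + 2*√130)/(-8507/4) = (45 + 2*√130)*(-4/8507) = -180/8507 - 8*√130/8507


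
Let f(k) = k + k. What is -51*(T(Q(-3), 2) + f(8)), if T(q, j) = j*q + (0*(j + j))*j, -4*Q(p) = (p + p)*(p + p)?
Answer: 102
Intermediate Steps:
f(k) = 2*k
Q(p) = -p² (Q(p) = -(p + p)*(p + p)/4 = -2*p*2*p/4 = -p²)
T(q, j) = j*q (T(q, j) = j*q + (0*(2*j))*j = j*q + 0*j = j*q + 0 = j*q)
-51*(T(Q(-3), 2) + f(8)) = -51*(2*(-1*(-3)²) + 2*8) = -51*(2*(-1*9) + 16) = -51*(2*(-9) + 16) = -51*(-18 + 16) = -51*(-2) = 102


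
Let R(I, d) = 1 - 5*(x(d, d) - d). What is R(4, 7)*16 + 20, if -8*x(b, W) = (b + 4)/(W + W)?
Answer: 4227/7 ≈ 603.86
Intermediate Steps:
x(b, W) = -(4 + b)/(16*W) (x(b, W) = -(b + 4)/(8*(W + W)) = -(4 + b)/(8*(2*W)) = -(4 + b)*1/(2*W)/8 = -(4 + b)/(16*W))
R(I, d) = 1 + 5*d - 5*(-4 - d)/(16*d) (R(I, d) = 1 - 5*((-4 - d)/(16*d) - d) = 1 - 5*(-d + (-4 - d)/(16*d)) = 1 + (5*d - 5*(-4 - d)/(16*d)) = 1 + 5*d - 5*(-4 - d)/(16*d))
R(4, 7)*16 + 20 = (21/16 + 5*7 + (5/4)/7)*16 + 20 = (21/16 + 35 + (5/4)*(⅐))*16 + 20 = (21/16 + 35 + 5/28)*16 + 20 = (4087/112)*16 + 20 = 4087/7 + 20 = 4227/7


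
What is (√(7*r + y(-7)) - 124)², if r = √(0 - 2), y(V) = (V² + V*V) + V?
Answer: (124 - √7*√(13 + I*√2))² ≈ 13098.0 - 118.6*I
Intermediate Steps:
y(V) = V + 2*V² (y(V) = (V² + V²) + V = 2*V² + V = V + 2*V²)
r = I*√2 (r = √(-2) = I*√2 ≈ 1.4142*I)
(√(7*r + y(-7)) - 124)² = (√(7*(I*√2) - 7*(1 + 2*(-7))) - 124)² = (√(7*I*√2 - 7*(1 - 14)) - 124)² = (√(7*I*√2 - 7*(-13)) - 124)² = (√(7*I*√2 + 91) - 124)² = (√(91 + 7*I*√2) - 124)² = (-124 + √(91 + 7*I*√2))²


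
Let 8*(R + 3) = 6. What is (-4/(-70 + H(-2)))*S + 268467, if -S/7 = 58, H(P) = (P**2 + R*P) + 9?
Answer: 4026541/15 ≈ 2.6844e+5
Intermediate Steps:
R = -9/4 (R = -3 + (1/8)*6 = -3 + 3/4 = -9/4 ≈ -2.2500)
H(P) = 9 + P**2 - 9*P/4 (H(P) = (P**2 - 9*P/4) + 9 = 9 + P**2 - 9*P/4)
S = -406 (S = -7*58 = -406)
(-4/(-70 + H(-2)))*S + 268467 = -4/(-70 + (9 + (-2)**2 - 9/4*(-2)))*(-406) + 268467 = -4/(-70 + (9 + 4 + 9/2))*(-406) + 268467 = -4/(-70 + 35/2)*(-406) + 268467 = -4/(-105/2)*(-406) + 268467 = -4*(-2/105)*(-406) + 268467 = (8/105)*(-406) + 268467 = -464/15 + 268467 = 4026541/15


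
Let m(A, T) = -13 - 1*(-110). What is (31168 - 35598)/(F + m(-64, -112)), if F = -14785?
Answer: 2215/7344 ≈ 0.30161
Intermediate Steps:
m(A, T) = 97 (m(A, T) = -13 + 110 = 97)
(31168 - 35598)/(F + m(-64, -112)) = (31168 - 35598)/(-14785 + 97) = -4430/(-14688) = -4430*(-1/14688) = 2215/7344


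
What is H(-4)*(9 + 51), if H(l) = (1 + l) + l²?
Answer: 780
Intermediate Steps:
H(l) = 1 + l + l²
H(-4)*(9 + 51) = (1 - 4 + (-4)²)*(9 + 51) = (1 - 4 + 16)*60 = 13*60 = 780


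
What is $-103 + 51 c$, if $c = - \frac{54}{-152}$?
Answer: $- \frac{6451}{76} \approx -84.882$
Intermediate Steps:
$c = \frac{27}{76}$ ($c = \left(-54\right) \left(- \frac{1}{152}\right) = \frac{27}{76} \approx 0.35526$)
$-103 + 51 c = -103 + 51 \cdot \frac{27}{76} = -103 + \frac{1377}{76} = - \frac{6451}{76}$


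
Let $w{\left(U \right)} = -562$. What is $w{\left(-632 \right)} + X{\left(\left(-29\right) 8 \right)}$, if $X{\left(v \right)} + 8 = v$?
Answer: $-802$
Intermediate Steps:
$X{\left(v \right)} = -8 + v$
$w{\left(-632 \right)} + X{\left(\left(-29\right) 8 \right)} = -562 - 240 = -802$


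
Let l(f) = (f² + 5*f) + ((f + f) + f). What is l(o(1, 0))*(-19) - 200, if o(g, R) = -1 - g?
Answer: 28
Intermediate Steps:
l(f) = f² + 8*f (l(f) = (f² + 5*f) + (2*f + f) = (f² + 5*f) + 3*f = f² + 8*f)
l(o(1, 0))*(-19) - 200 = ((-1 - 1*1)*(8 + (-1 - 1*1)))*(-19) - 200 = ((-1 - 1)*(8 + (-1 - 1)))*(-19) - 200 = -2*(8 - 2)*(-19) - 200 = -2*6*(-19) - 200 = -12*(-19) - 200 = 228 - 200 = 28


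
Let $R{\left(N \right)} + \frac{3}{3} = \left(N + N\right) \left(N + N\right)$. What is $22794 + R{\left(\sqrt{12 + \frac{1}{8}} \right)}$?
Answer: $\frac{45683}{2} \approx 22842.0$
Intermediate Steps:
$R{\left(N \right)} = -1 + 4 N^{2}$ ($R{\left(N \right)} = -1 + \left(N + N\right) \left(N + N\right) = -1 + 2 N 2 N = -1 + 4 N^{2}$)
$22794 + R{\left(\sqrt{12 + \frac{1}{8}} \right)} = 22794 - \left(1 - 4 \left(\sqrt{12 + \frac{1}{8}}\right)^{2}\right) = 22794 - \left(1 - 4 \left(\sqrt{\frac{97}{8}}\right)^{2}\right) = 22794 - \left(1 - 4 \left(\frac{\sqrt{194}}{4}\right)^{2}\right) = 22794 + \left(-1 + 4 \cdot \frac{97}{8}\right) = 22794 + \left(-1 + \frac{97}{2}\right) = 22794 + \frac{95}{2} = \frac{45683}{2}$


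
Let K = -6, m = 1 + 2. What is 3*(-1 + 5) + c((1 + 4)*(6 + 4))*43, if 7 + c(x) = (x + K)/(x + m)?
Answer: -13425/53 ≈ -253.30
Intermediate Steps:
m = 3
c(x) = -7 + (-6 + x)/(3 + x) (c(x) = -7 + (x - 6)/(x + 3) = -7 + (-6 + x)/(3 + x))
3*(-1 + 5) + c((1 + 4)*(6 + 4))*43 = 3*(-1 + 5) + (3*(-9 - 2*(1 + 4)*(6 + 4))/(3 + (1 + 4)*(6 + 4)))*43 = 3*4 + (3*(-9 - 10*10)/(3 + 5*10))*43 = 12 + (3*(-9 - 2*50)/(3 + 50))*43 = 12 + (3*(-9 - 100)/53)*43 = 12 + (3*(1/53)*(-109))*43 = 12 - 327/53*43 = 12 - 14061/53 = -13425/53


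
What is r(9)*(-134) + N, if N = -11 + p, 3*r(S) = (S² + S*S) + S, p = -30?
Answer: -7679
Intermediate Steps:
r(S) = S/3 + 2*S²/3 (r(S) = ((S² + S*S) + S)/3 = ((S² + S²) + S)/3 = (2*S² + S)/3 = (S + 2*S²)/3 = S/3 + 2*S²/3)
N = -41 (N = -11 - 30 = -41)
r(9)*(-134) + N = ((⅓)*9*(1 + 2*9))*(-134) - 41 = ((⅓)*9*(1 + 18))*(-134) - 41 = ((⅓)*9*19)*(-134) - 41 = 57*(-134) - 41 = -7638 - 41 = -7679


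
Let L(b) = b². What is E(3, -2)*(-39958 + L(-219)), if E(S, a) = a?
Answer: -16006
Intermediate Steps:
E(3, -2)*(-39958 + L(-219)) = -2*(-39958 + (-219)²) = -2*(-39958 + 47961) = -2*8003 = -16006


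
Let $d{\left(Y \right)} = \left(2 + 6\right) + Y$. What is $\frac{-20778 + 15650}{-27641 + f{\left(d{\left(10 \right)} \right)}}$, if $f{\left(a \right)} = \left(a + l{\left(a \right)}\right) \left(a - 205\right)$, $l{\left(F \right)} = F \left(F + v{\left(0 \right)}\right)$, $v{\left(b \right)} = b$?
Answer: $\frac{5128}{91595} \approx 0.055986$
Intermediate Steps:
$d{\left(Y \right)} = 8 + Y$
$l{\left(F \right)} = F^{2}$ ($l{\left(F \right)} = F \left(F + 0\right) = F F = F^{2}$)
$f{\left(a \right)} = \left(-205 + a\right) \left(a + a^{2}\right)$ ($f{\left(a \right)} = \left(a + a^{2}\right) \left(a - 205\right) = \left(a + a^{2}\right) \left(-205 + a\right) = \left(-205 + a\right) \left(a + a^{2}\right)$)
$\frac{-20778 + 15650}{-27641 + f{\left(d{\left(10 \right)} \right)}} = \frac{-20778 + 15650}{-27641 + \left(8 + 10\right) \left(-205 + \left(8 + 10\right)^{2} - 204 \left(8 + 10\right)\right)} = - \frac{5128}{-27641 + 18 \left(-205 + 18^{2} - 3672\right)} = - \frac{5128}{-27641 + 18 \left(-205 + 324 - 3672\right)} = - \frac{5128}{-27641 + 18 \left(-3553\right)} = - \frac{5128}{-27641 - 63954} = - \frac{5128}{-91595} = \left(-5128\right) \left(- \frac{1}{91595}\right) = \frac{5128}{91595}$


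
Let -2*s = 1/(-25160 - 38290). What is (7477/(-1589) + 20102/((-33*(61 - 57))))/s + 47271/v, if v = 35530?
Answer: -1124765444740881/56457170 ≈ -1.9922e+7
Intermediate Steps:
s = 1/126900 (s = -1/(2*(-25160 - 38290)) = -1/2/(-63450) = -1/2*(-1/63450) = 1/126900 ≈ 7.8802e-6)
(7477/(-1589) + 20102/((-33*(61 - 57))))/s + 47271/v = (7477/(-1589) + 20102/((-33*(61 - 57))))/(1/126900) + 47271/35530 = (7477*(-1/1589) + 20102/((-33*4)))*126900 + 47271*(1/35530) = (-7477/1589 + 20102/(-132))*126900 + 47271/35530 = (-7477/1589 + 20102*(-1/132))*126900 + 47271/35530 = (-7477/1589 - 10051/66)*126900 + 47271/35530 = -16464521/104874*126900 + 47271/35530 = -348224619150/17479 + 47271/35530 = -1124765444740881/56457170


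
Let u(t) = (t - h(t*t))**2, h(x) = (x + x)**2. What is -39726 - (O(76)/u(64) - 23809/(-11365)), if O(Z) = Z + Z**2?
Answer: -9242797654966981550309/232651418820480000 ≈ -39728.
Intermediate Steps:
h(x) = 4*x**2 (h(x) = (2*x)**2 = 4*x**2)
u(t) = (t - 4*t**4)**2 (u(t) = (t - 4*(t*t)**2)**2 = (t - 4*(t**2)**2)**2 = (t - 4*t**4)**2)
-39726 - (O(76)/u(64) - 23809/(-11365)) = -39726 - ((76*(1 + 76))/((64**2*(-1 + 4*64**3)**2)) - 23809/(-11365)) = -39726 - ((76*77)/((4096*(-1 + 4*262144)**2)) - 23809*(-1/11365)) = -39726 - (5852/((4096*(-1 + 1048576)**2)) + 23809/11365) = -39726 - (5852/((4096*1048575**2)) + 23809/11365) = -39726 - (5852/((4096*1099509530625)) + 23809/11365) = -39726 - (5852/4503591037440000 + 23809/11365) = -39726 - (5852*(1/4503591037440000) + 23809/11365) = -39726 - (133/102354341760000 + 23809/11365) = -39726 - 1*487390904593070309/232651418820480000 = -39726 - 487390904593070309/232651418820480000 = -9242797654966981550309/232651418820480000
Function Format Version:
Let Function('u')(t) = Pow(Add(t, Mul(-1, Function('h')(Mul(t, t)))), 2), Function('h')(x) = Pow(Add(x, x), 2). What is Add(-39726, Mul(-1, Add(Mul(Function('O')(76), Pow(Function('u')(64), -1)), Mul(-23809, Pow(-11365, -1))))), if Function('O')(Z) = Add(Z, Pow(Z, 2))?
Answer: Rational(-9242797654966981550309, 232651418820480000) ≈ -39728.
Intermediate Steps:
Function('h')(x) = Mul(4, Pow(x, 2)) (Function('h')(x) = Pow(Mul(2, x), 2) = Mul(4, Pow(x, 2)))
Function('u')(t) = Pow(Add(t, Mul(-4, Pow(t, 4))), 2) (Function('u')(t) = Pow(Add(t, Mul(-1, Mul(4, Pow(Mul(t, t), 2)))), 2) = Pow(Add(t, Mul(-1, Mul(4, Pow(Pow(t, 2), 2)))), 2) = Pow(Add(t, Mul(-1, Mul(4, Pow(t, 4)))), 2) = Pow(Add(t, Mul(-4, Pow(t, 4))), 2))
Add(-39726, Mul(-1, Add(Mul(Function('O')(76), Pow(Function('u')(64), -1)), Mul(-23809, Pow(-11365, -1))))) = Add(-39726, Mul(-1, Add(Mul(Mul(76, Add(1, 76)), Pow(Mul(Pow(64, 2), Pow(Add(-1, Mul(4, Pow(64, 3))), 2)), -1)), Mul(-23809, Pow(-11365, -1))))) = Add(-39726, Mul(-1, Add(Mul(Mul(76, 77), Pow(Mul(4096, Pow(Add(-1, Mul(4, 262144)), 2)), -1)), Mul(-23809, Rational(-1, 11365))))) = Add(-39726, Mul(-1, Add(Mul(5852, Pow(Mul(4096, Pow(Add(-1, 1048576), 2)), -1)), Rational(23809, 11365)))) = Add(-39726, Mul(-1, Add(Mul(5852, Pow(Mul(4096, Pow(1048575, 2)), -1)), Rational(23809, 11365)))) = Add(-39726, Mul(-1, Add(Mul(5852, Pow(Mul(4096, 1099509530625), -1)), Rational(23809, 11365)))) = Add(-39726, Mul(-1, Add(Mul(5852, Pow(4503591037440000, -1)), Rational(23809, 11365)))) = Add(-39726, Mul(-1, Add(Mul(5852, Rational(1, 4503591037440000)), Rational(23809, 11365)))) = Add(-39726, Mul(-1, Add(Rational(133, 102354341760000), Rational(23809, 11365)))) = Add(-39726, Mul(-1, Rational(487390904593070309, 232651418820480000))) = Add(-39726, Rational(-487390904593070309, 232651418820480000)) = Rational(-9242797654966981550309, 232651418820480000)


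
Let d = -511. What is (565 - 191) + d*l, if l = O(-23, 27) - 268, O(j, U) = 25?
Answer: 124547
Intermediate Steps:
l = -243 (l = 25 - 268 = -243)
(565 - 191) + d*l = (565 - 191) - 511*(-243) = 374 + 124173 = 124547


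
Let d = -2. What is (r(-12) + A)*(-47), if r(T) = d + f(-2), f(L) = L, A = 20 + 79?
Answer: -4465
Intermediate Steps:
A = 99
r(T) = -4 (r(T) = -2 - 2 = -4)
(r(-12) + A)*(-47) = (-4 + 99)*(-47) = 95*(-47) = -4465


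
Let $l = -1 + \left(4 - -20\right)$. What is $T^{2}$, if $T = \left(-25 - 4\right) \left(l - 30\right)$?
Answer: $41209$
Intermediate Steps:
$l = 23$ ($l = -1 + \left(4 + 20\right) = -1 + 24 = 23$)
$T = 203$ ($T = \left(-25 - 4\right) \left(23 - 30\right) = \left(-29\right) \left(-7\right) = 203$)
$T^{2} = 203^{2} = 41209$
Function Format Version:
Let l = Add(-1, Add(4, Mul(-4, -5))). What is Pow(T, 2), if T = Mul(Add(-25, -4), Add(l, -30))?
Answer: 41209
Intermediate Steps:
l = 23 (l = Add(-1, Add(4, 20)) = Add(-1, 24) = 23)
T = 203 (T = Mul(Add(-25, -4), Add(23, -30)) = Mul(-29, -7) = 203)
Pow(T, 2) = Pow(203, 2) = 41209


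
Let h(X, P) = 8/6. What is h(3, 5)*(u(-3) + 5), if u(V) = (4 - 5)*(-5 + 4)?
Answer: 8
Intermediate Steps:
h(X, P) = 4/3 (h(X, P) = 8*(⅙) = 4/3)
u(V) = 1 (u(V) = -1*(-1) = 1)
h(3, 5)*(u(-3) + 5) = 4*(1 + 5)/3 = (4/3)*6 = 8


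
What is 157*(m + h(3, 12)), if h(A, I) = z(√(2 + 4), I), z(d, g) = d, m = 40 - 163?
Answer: -19311 + 157*√6 ≈ -18926.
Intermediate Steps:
m = -123
h(A, I) = √6 (h(A, I) = √(2 + 4) = √6)
157*(m + h(3, 12)) = 157*(-123 + √6) = -19311 + 157*√6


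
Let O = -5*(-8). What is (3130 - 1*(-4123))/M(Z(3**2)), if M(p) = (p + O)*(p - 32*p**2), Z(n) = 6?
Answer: -7253/52716 ≈ -0.13759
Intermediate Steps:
O = 40
M(p) = (40 + p)*(p - 32*p**2) (M(p) = (p + 40)*(p - 32*p**2) = (40 + p)*(p - 32*p**2))
(3130 - 1*(-4123))/M(Z(3**2)) = (3130 - 1*(-4123))/((6*(40 - 1279*6 - 32*6**2))) = (3130 + 4123)/((6*(40 - 7674 - 32*36))) = 7253/((6*(40 - 7674 - 1152))) = 7253/((6*(-8786))) = 7253/(-52716) = 7253*(-1/52716) = -7253/52716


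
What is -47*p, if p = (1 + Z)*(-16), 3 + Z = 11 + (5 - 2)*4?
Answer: 15792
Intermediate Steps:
Z = 20 (Z = -3 + (11 + (5 - 2)*4) = -3 + (11 + 3*4) = -3 + (11 + 12) = -3 + 23 = 20)
p = -336 (p = (1 + 20)*(-16) = 21*(-16) = -336)
-47*p = -47*(-336) = 15792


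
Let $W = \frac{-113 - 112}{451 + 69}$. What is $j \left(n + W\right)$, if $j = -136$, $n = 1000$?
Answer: $- \frac{1767235}{13} \approx -1.3594 \cdot 10^{5}$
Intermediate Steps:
$W = - \frac{45}{104}$ ($W = - \frac{225}{520} = \left(-225\right) \frac{1}{520} = - \frac{45}{104} \approx -0.43269$)
$j \left(n + W\right) = - 136 \left(1000 - \frac{45}{104}\right) = \left(-136\right) \frac{103955}{104} = - \frac{1767235}{13}$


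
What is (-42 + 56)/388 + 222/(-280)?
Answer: -10277/13580 ≈ -0.75677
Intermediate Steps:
(-42 + 56)/388 + 222/(-280) = 14*(1/388) + 222*(-1/280) = 7/194 - 111/140 = -10277/13580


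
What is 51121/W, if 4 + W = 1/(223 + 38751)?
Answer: -1992389854/155895 ≈ -12780.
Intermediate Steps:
W = -155895/38974 (W = -4 + 1/(223 + 38751) = -4 + 1/38974 = -155895/38974 ≈ -4.0000)
51121/W = 51121/(-155895/38974) = 51121*(-38974/155895) = -1992389854/155895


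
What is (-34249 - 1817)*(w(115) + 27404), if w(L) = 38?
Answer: -989723172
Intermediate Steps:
(-34249 - 1817)*(w(115) + 27404) = (-34249 - 1817)*(38 + 27404) = -36066*27442 = -989723172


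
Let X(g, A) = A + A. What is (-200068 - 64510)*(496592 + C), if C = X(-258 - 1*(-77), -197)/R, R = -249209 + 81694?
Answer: -22009346708496372/167515 ≈ -1.3139e+11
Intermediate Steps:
X(g, A) = 2*A
R = -167515
C = 394/167515 (C = (2*(-197))/(-167515) = -394*(-1/167515) = 394/167515 ≈ 0.0023520)
(-200068 - 64510)*(496592 + C) = (-200068 - 64510)*(496592 + 394/167515) = -264578*83186609274/167515 = -22009346708496372/167515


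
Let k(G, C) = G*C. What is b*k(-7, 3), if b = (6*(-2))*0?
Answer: 0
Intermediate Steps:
k(G, C) = C*G
b = 0 (b = -12*0 = 0)
b*k(-7, 3) = 0*(3*(-7)) = 0*(-21) = 0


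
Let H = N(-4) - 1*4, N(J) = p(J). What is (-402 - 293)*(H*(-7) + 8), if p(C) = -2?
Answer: -34750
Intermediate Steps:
N(J) = -2
H = -6 (H = -2 - 1*4 = -2 - 4 = -6)
(-402 - 293)*(H*(-7) + 8) = (-402 - 293)*(-6*(-7) + 8) = -695*(42 + 8) = -695*50 = -34750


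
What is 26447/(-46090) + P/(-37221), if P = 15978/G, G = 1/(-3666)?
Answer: 899584468511/571838630 ≈ 1573.1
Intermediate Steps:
G = -1/3666 ≈ -0.00027278
P = -58575348 (P = 15978/(-1/3666) = 15978*(-3666) = -58575348)
26447/(-46090) + P/(-37221) = 26447/(-46090) - 58575348/(-37221) = 26447*(-1/46090) - 58575348*(-1/37221) = -26447/46090 + 19525116/12407 = 899584468511/571838630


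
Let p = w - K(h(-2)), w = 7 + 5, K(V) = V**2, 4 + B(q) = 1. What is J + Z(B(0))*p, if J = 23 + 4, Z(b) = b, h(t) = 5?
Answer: 66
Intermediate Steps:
B(q) = -3 (B(q) = -4 + 1 = -3)
J = 27
w = 12
p = -13 (p = 12 - 1*5**2 = 12 - 1*25 = 12 - 25 = -13)
J + Z(B(0))*p = 27 - 3*(-13) = 27 + 39 = 66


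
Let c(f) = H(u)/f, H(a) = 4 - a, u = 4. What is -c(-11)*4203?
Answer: 0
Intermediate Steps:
c(f) = 0 (c(f) = (4 - 1*4)/f = (4 - 4)/f = 0/f = 0)
-c(-11)*4203 = -1*0*4203 = 0*4203 = 0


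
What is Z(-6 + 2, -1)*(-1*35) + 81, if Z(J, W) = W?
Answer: 116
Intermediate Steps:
Z(-6 + 2, -1)*(-1*35) + 81 = -(-1)*35 + 81 = -1*(-35) + 81 = 35 + 81 = 116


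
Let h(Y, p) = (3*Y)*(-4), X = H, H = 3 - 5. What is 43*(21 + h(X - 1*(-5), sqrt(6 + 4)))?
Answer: -645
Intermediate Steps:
H = -2
X = -2
h(Y, p) = -12*Y
43*(21 + h(X - 1*(-5), sqrt(6 + 4))) = 43*(21 - 12*(-2 - 1*(-5))) = 43*(21 - 12*(-2 + 5)) = 43*(21 - 12*3) = 43*(21 - 36) = 43*(-15) = -645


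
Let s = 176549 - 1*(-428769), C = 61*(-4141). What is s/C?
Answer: -605318/252601 ≈ -2.3963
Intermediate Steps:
C = -252601
s = 605318 (s = 176549 + 428769 = 605318)
s/C = 605318/(-252601) = 605318*(-1/252601) = -605318/252601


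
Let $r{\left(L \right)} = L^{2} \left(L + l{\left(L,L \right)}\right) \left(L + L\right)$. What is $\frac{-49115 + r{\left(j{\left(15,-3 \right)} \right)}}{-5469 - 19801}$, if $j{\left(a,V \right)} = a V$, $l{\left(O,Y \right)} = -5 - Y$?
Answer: $- \frac{172427}{5054} \approx -34.117$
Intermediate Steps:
$j{\left(a,V \right)} = V a$
$r{\left(L \right)} = - 10 L^{3}$ ($r{\left(L \right)} = L^{2} \left(L - \left(5 + L\right)\right) \left(L + L\right) = L^{2} \left(- 5 \cdot 2 L\right) = L^{2} \left(- 10 L\right) = - 10 L^{3}$)
$\frac{-49115 + r{\left(j{\left(15,-3 \right)} \right)}}{-5469 - 19801} = \frac{-49115 - 10 \left(\left(-3\right) 15\right)^{3}}{-5469 - 19801} = \frac{-49115 - 10 \left(-45\right)^{3}}{-25270} = \left(-49115 - -911250\right) \left(- \frac{1}{25270}\right) = \left(-49115 + 911250\right) \left(- \frac{1}{25270}\right) = 862135 \left(- \frac{1}{25270}\right) = - \frac{172427}{5054}$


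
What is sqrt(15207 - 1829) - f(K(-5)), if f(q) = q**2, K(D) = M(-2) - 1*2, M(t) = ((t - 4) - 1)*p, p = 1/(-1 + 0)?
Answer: -25 + sqrt(13378) ≈ 90.663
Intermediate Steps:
p = -1 (p = 1/(-1) = -1)
M(t) = 5 - t (M(t) = ((t - 4) - 1)*(-1) = ((-4 + t) - 1)*(-1) = (-5 + t)*(-1) = 5 - t)
K(D) = 5 (K(D) = (5 - 1*(-2)) - 1*2 = (5 + 2) - 2 = 7 - 2 = 5)
sqrt(15207 - 1829) - f(K(-5)) = sqrt(15207 - 1829) - 1*5**2 = sqrt(13378) - 1*25 = sqrt(13378) - 25 = -25 + sqrt(13378)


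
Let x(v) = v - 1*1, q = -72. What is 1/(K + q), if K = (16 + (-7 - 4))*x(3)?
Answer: -1/62 ≈ -0.016129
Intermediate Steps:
x(v) = -1 + v (x(v) = v - 1 = -1 + v)
K = 10 (K = (16 + (-7 - 4))*(-1 + 3) = (16 - 11)*2 = 5*2 = 10)
1/(K + q) = 1/(10 - 72) = 1/(-62) = -1/62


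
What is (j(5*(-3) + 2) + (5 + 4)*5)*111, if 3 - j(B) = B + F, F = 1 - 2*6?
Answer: 7992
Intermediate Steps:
F = -11 (F = 1 - 12 = -11)
j(B) = 14 - B (j(B) = 3 - (B - 11) = 3 - (-11 + B) = 3 + (11 - B) = 14 - B)
(j(5*(-3) + 2) + (5 + 4)*5)*111 = ((14 - (5*(-3) + 2)) + (5 + 4)*5)*111 = ((14 - (-15 + 2)) + 9*5)*111 = ((14 - 1*(-13)) + 45)*111 = ((14 + 13) + 45)*111 = (27 + 45)*111 = 72*111 = 7992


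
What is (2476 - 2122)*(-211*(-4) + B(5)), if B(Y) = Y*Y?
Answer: 307626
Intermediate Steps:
B(Y) = Y²
(2476 - 2122)*(-211*(-4) + B(5)) = (2476 - 2122)*(-211*(-4) + 5²) = 354*(844 + 25) = 354*869 = 307626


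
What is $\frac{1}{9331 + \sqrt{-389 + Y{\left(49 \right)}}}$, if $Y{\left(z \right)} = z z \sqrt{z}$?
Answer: $\frac{9331}{87051143} - \frac{\sqrt{16418}}{87051143} \approx 0.00010572$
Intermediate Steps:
$Y{\left(z \right)} = z^{\frac{5}{2}}$ ($Y{\left(z \right)} = z^{2} \sqrt{z} = z^{\frac{5}{2}}$)
$\frac{1}{9331 + \sqrt{-389 + Y{\left(49 \right)}}} = \frac{1}{9331 + \sqrt{-389 + 49^{\frac{5}{2}}}} = \frac{1}{9331 + \sqrt{-389 + 16807}} = \frac{1}{9331 + \sqrt{16418}}$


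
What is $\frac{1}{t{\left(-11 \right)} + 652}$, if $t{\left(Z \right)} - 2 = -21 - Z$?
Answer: $\frac{1}{644} \approx 0.0015528$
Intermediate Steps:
$t{\left(Z \right)} = -19 - Z$ ($t{\left(Z \right)} = 2 - \left(21 + Z\right) = -19 - Z$)
$\frac{1}{t{\left(-11 \right)} + 652} = \frac{1}{\left(-19 - -11\right) + 652} = \frac{1}{\left(-19 + 11\right) + 652} = \frac{1}{-8 + 652} = \frac{1}{644}$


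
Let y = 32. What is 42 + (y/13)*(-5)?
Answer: 386/13 ≈ 29.692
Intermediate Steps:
42 + (y/13)*(-5) = 42 + (32/13)*(-5) = 42 - 160/13 = 386/13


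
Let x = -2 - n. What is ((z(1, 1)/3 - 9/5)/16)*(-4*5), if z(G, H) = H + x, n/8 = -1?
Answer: -⅔ ≈ -0.66667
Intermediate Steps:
n = -8 (n = 8*(-1) = -8)
x = 6 (x = -2 - 1*(-8) = -2 + 8 = 6)
z(G, H) = 6 + H (z(G, H) = H + 6 = 6 + H)
((z(1, 1)/3 - 9/5)/16)*(-4*5) = (((6 + 1)/3 - 9/5)/16)*(-4*5) = ((7*(⅓) - 9*⅕)*(1/16))*(-20) = ((7/3 - 9/5)*(1/16))*(-20) = ((8/15)*(1/16))*(-20) = (1/30)*(-20) = -⅔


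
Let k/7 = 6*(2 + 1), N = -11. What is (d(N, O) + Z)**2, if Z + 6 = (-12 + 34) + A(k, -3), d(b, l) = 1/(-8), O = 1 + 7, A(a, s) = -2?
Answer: 12321/64 ≈ 192.52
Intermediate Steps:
k = 126 (k = 7*(6*(2 + 1)) = 7*(6*3) = 7*18 = 126)
O = 8
d(b, l) = -1/8
Z = 14 (Z = -6 + ((-12 + 34) - 2) = -6 + (22 - 2) = -6 + 20 = 14)
(d(N, O) + Z)**2 = (-1/8 + 14)**2 = (111/8)**2 = 12321/64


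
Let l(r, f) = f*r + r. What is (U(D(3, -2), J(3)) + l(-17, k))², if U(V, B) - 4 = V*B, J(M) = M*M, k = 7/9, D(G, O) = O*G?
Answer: 521284/81 ≈ 6435.6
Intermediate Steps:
D(G, O) = G*O
k = 7/9 (k = 7*(⅑) = 7/9 ≈ 0.77778)
J(M) = M²
l(r, f) = r + f*r
U(V, B) = 4 + B*V (U(V, B) = 4 + V*B = 4 + B*V)
(U(D(3, -2), J(3)) + l(-17, k))² = ((4 + 3²*(3*(-2))) - 17*(1 + 7/9))² = ((4 + 9*(-6)) - 17*16/9)² = ((4 - 54) - 272/9)² = (-50 - 272/9)² = (-722/9)² = 521284/81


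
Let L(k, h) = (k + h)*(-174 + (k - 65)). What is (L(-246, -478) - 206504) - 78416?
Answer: 66220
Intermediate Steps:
L(k, h) = (-239 + k)*(h + k) (L(k, h) = (h + k)*(-174 + (-65 + k)) = (h + k)*(-239 + k) = (-239 + k)*(h + k))
(L(-246, -478) - 206504) - 78416 = (((-246)² - 239*(-478) - 239*(-246) - 478*(-246)) - 206504) - 78416 = ((60516 + 114242 + 58794 + 117588) - 206504) - 78416 = (351140 - 206504) - 78416 = 144636 - 78416 = 66220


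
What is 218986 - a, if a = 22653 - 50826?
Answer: 247159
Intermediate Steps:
a = -28173
218986 - a = 218986 - 1*(-28173) = 218986 + 28173 = 247159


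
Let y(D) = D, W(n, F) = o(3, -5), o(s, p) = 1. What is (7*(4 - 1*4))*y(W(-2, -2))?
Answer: 0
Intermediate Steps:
W(n, F) = 1
(7*(4 - 1*4))*y(W(-2, -2)) = (7*(4 - 1*4))*1 = (7*(4 - 4))*1 = (7*0)*1 = 0*1 = 0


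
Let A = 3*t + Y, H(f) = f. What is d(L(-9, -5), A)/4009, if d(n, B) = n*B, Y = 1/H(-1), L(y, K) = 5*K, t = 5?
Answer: -350/4009 ≈ -0.087304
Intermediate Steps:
Y = -1 (Y = 1/(-1) = 1*(-1) = -1)
A = 14 (A = 3*5 - 1 = 15 - 1 = 14)
d(n, B) = B*n
d(L(-9, -5), A)/4009 = (14*(5*(-5)))/4009 = (14*(-25))*(1/4009) = -350*1/4009 = -350/4009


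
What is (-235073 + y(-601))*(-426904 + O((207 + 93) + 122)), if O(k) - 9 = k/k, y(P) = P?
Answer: 100607816556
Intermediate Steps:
O(k) = 10 (O(k) = 9 + k/k = 9 + 1 = 10)
(-235073 + y(-601))*(-426904 + O((207 + 93) + 122)) = (-235073 - 601)*(-426904 + 10) = -235674*(-426894) = 100607816556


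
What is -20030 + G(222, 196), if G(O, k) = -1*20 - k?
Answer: -20246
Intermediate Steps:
G(O, k) = -20 - k
-20030 + G(222, 196) = -20030 + (-20 - 1*196) = -20030 + (-20 - 196) = -20030 - 216 = -20246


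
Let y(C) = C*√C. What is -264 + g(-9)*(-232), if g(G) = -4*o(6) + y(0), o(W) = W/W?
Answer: 664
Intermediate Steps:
y(C) = C^(3/2)
o(W) = 1
g(G) = -4 (g(G) = -4*1 + 0^(3/2) = -4 + 0 = -4)
-264 + g(-9)*(-232) = -264 - 4*(-232) = -264 + 928 = 664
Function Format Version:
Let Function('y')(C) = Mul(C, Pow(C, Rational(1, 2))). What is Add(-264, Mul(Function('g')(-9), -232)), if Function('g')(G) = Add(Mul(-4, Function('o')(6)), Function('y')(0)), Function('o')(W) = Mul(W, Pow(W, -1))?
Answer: 664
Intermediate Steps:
Function('y')(C) = Pow(C, Rational(3, 2))
Function('o')(W) = 1
Function('g')(G) = -4 (Function('g')(G) = Add(Mul(-4, 1), Pow(0, Rational(3, 2))) = Add(-4, 0) = -4)
Add(-264, Mul(Function('g')(-9), -232)) = Add(-264, Mul(-4, -232)) = Add(-264, 928) = 664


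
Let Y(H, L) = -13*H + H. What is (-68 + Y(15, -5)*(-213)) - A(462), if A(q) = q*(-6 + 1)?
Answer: 40582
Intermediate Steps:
Y(H, L) = -12*H
A(q) = -5*q (A(q) = q*(-5) = -5*q)
(-68 + Y(15, -5)*(-213)) - A(462) = (-68 - 12*15*(-213)) - (-5)*462 = (-68 - 180*(-213)) - 1*(-2310) = (-68 + 38340) + 2310 = 38272 + 2310 = 40582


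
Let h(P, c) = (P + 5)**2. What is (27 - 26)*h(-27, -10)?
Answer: 484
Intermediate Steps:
h(P, c) = (5 + P)**2
(27 - 26)*h(-27, -10) = (27 - 26)*(5 - 27)**2 = 1*(-22)**2 = 1*484 = 484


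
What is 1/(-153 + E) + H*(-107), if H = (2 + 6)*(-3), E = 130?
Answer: 59063/23 ≈ 2568.0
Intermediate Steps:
H = -24 (H = 8*(-3) = -24)
1/(-153 + E) + H*(-107) = 1/(-153 + 130) - 24*(-107) = 1/(-23) + 2568 = -1/23 + 2568 = 59063/23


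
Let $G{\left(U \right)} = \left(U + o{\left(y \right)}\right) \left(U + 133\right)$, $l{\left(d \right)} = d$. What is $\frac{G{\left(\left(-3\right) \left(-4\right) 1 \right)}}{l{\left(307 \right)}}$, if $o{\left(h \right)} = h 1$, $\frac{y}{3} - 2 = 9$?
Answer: $\frac{6525}{307} \approx 21.254$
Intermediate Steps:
$y = 33$ ($y = 6 + 3 \cdot 9 = 6 + 27 = 33$)
$o{\left(h \right)} = h$
$G{\left(U \right)} = \left(33 + U\right) \left(133 + U\right)$ ($G{\left(U \right)} = \left(U + 33\right) \left(U + 133\right) = \left(33 + U\right) \left(133 + U\right)$)
$\frac{G{\left(\left(-3\right) \left(-4\right) 1 \right)}}{l{\left(307 \right)}} = \frac{4389 + \left(\left(-3\right) \left(-4\right) 1\right)^{2} + 166 \left(-3\right) \left(-4\right) 1}{307} = \left(4389 + \left(12 \cdot 1\right)^{2} + 166 \cdot 12 \cdot 1\right) \frac{1}{307} = \left(4389 + 12^{2} + 166 \cdot 12\right) \frac{1}{307} = \left(4389 + 144 + 1992\right) \frac{1}{307} = 6525 \cdot \frac{1}{307} = \frac{6525}{307}$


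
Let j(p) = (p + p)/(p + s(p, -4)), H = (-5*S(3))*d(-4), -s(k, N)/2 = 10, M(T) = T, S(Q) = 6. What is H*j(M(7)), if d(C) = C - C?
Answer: 0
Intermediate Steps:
d(C) = 0
s(k, N) = -20 (s(k, N) = -2*10 = -20)
H = 0 (H = -5*6*0 = -30*0 = 0)
j(p) = 2*p/(-20 + p) (j(p) = (p + p)/(p - 20) = (2*p)/(-20 + p) = 2*p/(-20 + p))
H*j(M(7)) = 0*(2*7/(-20 + 7)) = 0*(2*7/(-13)) = 0*(2*7*(-1/13)) = 0*(-14/13) = 0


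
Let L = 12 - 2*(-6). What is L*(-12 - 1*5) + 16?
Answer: -392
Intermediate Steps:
L = 24 (L = 12 - 1*(-12) = 12 + 12 = 24)
L*(-12 - 1*5) + 16 = 24*(-12 - 1*5) + 16 = 24*(-12 - 5) + 16 = 24*(-17) + 16 = -408 + 16 = -392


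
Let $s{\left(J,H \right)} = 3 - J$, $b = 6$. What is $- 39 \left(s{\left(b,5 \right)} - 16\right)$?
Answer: $741$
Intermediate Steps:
$- 39 \left(s{\left(b,5 \right)} - 16\right) = - 39 \left(\left(3 - 6\right) - 16\right) = - 39 \left(-3 - 16\right) = \left(-39\right) \left(-19\right) = 741$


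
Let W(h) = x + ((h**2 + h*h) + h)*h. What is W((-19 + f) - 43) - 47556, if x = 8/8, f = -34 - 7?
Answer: -2222400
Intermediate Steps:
f = -41
x = 1 (x = 8*(1/8) = 1)
W(h) = 1 + h*(h + 2*h**2) (W(h) = 1 + ((h**2 + h*h) + h)*h = 1 + ((h**2 + h**2) + h)*h = 1 + (2*h**2 + h)*h = 1 + (h + 2*h**2)*h = 1 + h*(h + 2*h**2))
W((-19 + f) - 43) - 47556 = (1 + ((-19 - 41) - 43)**2 + 2*((-19 - 41) - 43)**3) - 47556 = (1 + (-60 - 43)**2 + 2*(-60 - 43)**3) - 47556 = (1 + (-103)**2 + 2*(-103)**3) - 47556 = (1 + 10609 + 2*(-1092727)) - 47556 = (1 + 10609 - 2185454) - 47556 = -2174844 - 47556 = -2222400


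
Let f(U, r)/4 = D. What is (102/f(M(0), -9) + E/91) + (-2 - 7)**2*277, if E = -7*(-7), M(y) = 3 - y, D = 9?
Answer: 1750349/78 ≈ 22440.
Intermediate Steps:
f(U, r) = 36 (f(U, r) = 4*9 = 36)
E = 49
(102/f(M(0), -9) + E/91) + (-2 - 7)**2*277 = (102/36 + 49/91) + (-2 - 7)**2*277 = (102*(1/36) + 49*(1/91)) + (-9)**2*277 = (17/6 + 7/13) + 81*277 = 263/78 + 22437 = 1750349/78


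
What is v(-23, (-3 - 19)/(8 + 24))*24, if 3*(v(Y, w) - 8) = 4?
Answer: 224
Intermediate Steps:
v(Y, w) = 28/3 (v(Y, w) = 8 + (1/3)*4 = 8 + 4/3 = 28/3)
v(-23, (-3 - 19)/(8 + 24))*24 = (28/3)*24 = 224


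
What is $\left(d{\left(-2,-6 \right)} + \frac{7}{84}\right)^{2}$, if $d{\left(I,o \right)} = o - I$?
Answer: $\frac{2209}{144} \approx 15.34$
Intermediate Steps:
$\left(d{\left(-2,-6 \right)} + \frac{7}{84}\right)^{2} = \left(\left(-6 - -2\right) + \frac{7}{84}\right)^{2} = \left(\left(-6 + 2\right) + 7 \cdot \frac{1}{84}\right)^{2} = \left(-4 + \frac{1}{12}\right)^{2} = \left(- \frac{47}{12}\right)^{2} = \frac{2209}{144}$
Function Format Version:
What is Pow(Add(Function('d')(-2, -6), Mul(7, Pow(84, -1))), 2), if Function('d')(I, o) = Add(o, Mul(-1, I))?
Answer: Rational(2209, 144) ≈ 15.340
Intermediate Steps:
Pow(Add(Function('d')(-2, -6), Mul(7, Pow(84, -1))), 2) = Pow(Add(Add(-6, Mul(-1, -2)), Mul(7, Pow(84, -1))), 2) = Pow(Add(Add(-6, 2), Mul(7, Rational(1, 84))), 2) = Pow(Add(-4, Rational(1, 12)), 2) = Pow(Rational(-47, 12), 2) = Rational(2209, 144)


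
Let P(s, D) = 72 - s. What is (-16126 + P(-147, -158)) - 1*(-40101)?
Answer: 24194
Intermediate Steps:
(-16126 + P(-147, -158)) - 1*(-40101) = (-16126 + (72 - 1*(-147))) - 1*(-40101) = (-16126 + (72 + 147)) + 40101 = (-16126 + 219) + 40101 = -15907 + 40101 = 24194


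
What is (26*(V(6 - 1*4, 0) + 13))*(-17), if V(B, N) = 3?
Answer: -7072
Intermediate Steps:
(26*(V(6 - 1*4, 0) + 13))*(-17) = (26*(3 + 13))*(-17) = (26*16)*(-17) = 416*(-17) = -7072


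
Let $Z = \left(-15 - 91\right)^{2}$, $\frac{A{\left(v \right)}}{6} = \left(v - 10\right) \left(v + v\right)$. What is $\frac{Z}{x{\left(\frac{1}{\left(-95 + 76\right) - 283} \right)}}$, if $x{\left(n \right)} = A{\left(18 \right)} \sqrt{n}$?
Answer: $- \frac{2809 i \sqrt{302}}{432} \approx - 113.0 i$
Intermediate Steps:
$A{\left(v \right)} = 12 v \left(-10 + v\right)$ ($A{\left(v \right)} = 6 \left(v - 10\right) \left(v + v\right) = 6 \left(-10 + v\right) 2 v = 6 \cdot 2 v \left(-10 + v\right) = 12 v \left(-10 + v\right)$)
$x{\left(n \right)} = 1728 \sqrt{n}$ ($x{\left(n \right)} = 12 \cdot 18 \left(-10 + 18\right) \sqrt{n} = 12 \cdot 18 \cdot 8 \sqrt{n} = 1728 \sqrt{n}$)
$Z = 11236$ ($Z = \left(-106\right)^{2} = 11236$)
$\frac{Z}{x{\left(\frac{1}{\left(-95 + 76\right) - 283} \right)}} = \frac{11236}{1728 \sqrt{\frac{1}{\left(-95 + 76\right) - 283}}} = \frac{11236}{1728 \sqrt{\frac{1}{-19 - 283}}} = \frac{11236}{1728 \sqrt{\frac{1}{-302}}} = \frac{11236}{1728 \sqrt{- \frac{1}{302}}} = \frac{11236}{1728 \frac{i \sqrt{302}}{302}} = \frac{11236}{\frac{864}{151} i \sqrt{302}} = 11236 \left(- \frac{i \sqrt{302}}{1728}\right) = - \frac{2809 i \sqrt{302}}{432}$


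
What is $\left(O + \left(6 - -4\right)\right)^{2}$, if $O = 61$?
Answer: $5041$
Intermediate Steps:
$\left(O + \left(6 - -4\right)\right)^{2} = \left(61 + \left(6 - -4\right)\right)^{2} = \left(61 + \left(6 + 4\right)\right)^{2} = \left(61 + 10\right)^{2} = 71^{2} = 5041$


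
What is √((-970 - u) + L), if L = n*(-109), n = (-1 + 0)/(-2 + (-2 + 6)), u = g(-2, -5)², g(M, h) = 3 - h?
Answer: I*√3918/2 ≈ 31.297*I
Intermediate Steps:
u = 64 (u = (3 - 1*(-5))² = (3 + 5)² = 8² = 64)
n = -½ (n = -1/(-2 + 4) = -1/2 = -1*½ = -½ ≈ -0.50000)
L = 109/2 (L = -½*(-109) = 109/2 ≈ 54.500)
√((-970 - u) + L) = √((-970 - 1*64) + 109/2) = √((-970 - 64) + 109/2) = √(-1034 + 109/2) = √(-1959/2) = I*√3918/2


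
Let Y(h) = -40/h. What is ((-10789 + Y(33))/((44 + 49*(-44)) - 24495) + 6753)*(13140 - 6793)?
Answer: 3421436565340/79821 ≈ 4.2864e+7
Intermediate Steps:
((-10789 + Y(33))/((44 + 49*(-44)) - 24495) + 6753)*(13140 - 6793) = ((-10789 - 40/33)/((44 + 49*(-44)) - 24495) + 6753)*(13140 - 6793) = ((-10789 - 40*1/33)/((44 - 2156) - 24495) + 6753)*6347 = ((-10789 - 40/33)/(-2112 - 24495) + 6753)*6347 = (-356077/33/(-26607) + 6753)*6347 = (-356077/33*(-1/26607) + 6753)*6347 = (356077/878031 + 6753)*6347 = (5929699420/878031)*6347 = 3421436565340/79821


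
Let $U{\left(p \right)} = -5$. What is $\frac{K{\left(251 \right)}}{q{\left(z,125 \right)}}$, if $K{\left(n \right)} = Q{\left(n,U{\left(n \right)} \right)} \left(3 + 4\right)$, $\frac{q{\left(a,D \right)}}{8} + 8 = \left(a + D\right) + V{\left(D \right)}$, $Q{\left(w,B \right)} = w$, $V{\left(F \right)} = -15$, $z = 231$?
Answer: $\frac{1757}{2664} \approx 0.65953$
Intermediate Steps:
$q{\left(a,D \right)} = -184 + 8 D + 8 a$ ($q{\left(a,D \right)} = -64 + 8 \left(\left(a + D\right) - 15\right) = -64 + 8 \left(\left(D + a\right) - 15\right) = -64 + 8 \left(-15 + D + a\right) = -64 + \left(-120 + 8 D + 8 a\right) = -184 + 8 D + 8 a$)
$K{\left(n \right)} = 7 n$ ($K{\left(n \right)} = n \left(3 + 4\right) = n 7 = 7 n$)
$\frac{K{\left(251 \right)}}{q{\left(z,125 \right)}} = \frac{7 \cdot 251}{-184 + 8 \cdot 125 + 8 \cdot 231} = \frac{1757}{-184 + 1000 + 1848} = \frac{1757}{2664}$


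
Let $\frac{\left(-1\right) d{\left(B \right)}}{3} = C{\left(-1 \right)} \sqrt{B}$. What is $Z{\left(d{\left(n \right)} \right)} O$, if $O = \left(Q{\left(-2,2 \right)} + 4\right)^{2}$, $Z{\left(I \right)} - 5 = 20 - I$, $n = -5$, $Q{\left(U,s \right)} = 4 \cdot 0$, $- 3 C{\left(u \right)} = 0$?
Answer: $400$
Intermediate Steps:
$C{\left(u \right)} = 0$ ($C{\left(u \right)} = \left(- \frac{1}{3}\right) 0 = 0$)
$Q{\left(U,s \right)} = 0$
$d{\left(B \right)} = 0$ ($d{\left(B \right)} = - 3 \cdot 0 \sqrt{B} = \left(-3\right) 0 = 0$)
$Z{\left(I \right)} = 25 - I$ ($Z{\left(I \right)} = 5 - \left(-20 + I\right) = 25 - I$)
$O = 16$ ($O = \left(0 + 4\right)^{2} = 4^{2} = 16$)
$Z{\left(d{\left(n \right)} \right)} O = \left(25 - 0\right) 16 = \left(25 + 0\right) 16 = 25 \cdot 16 = 400$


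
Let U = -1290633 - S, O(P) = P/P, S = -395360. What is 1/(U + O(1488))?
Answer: -1/895272 ≈ -1.1170e-6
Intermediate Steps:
O(P) = 1
U = -895273 (U = -1290633 - 1*(-395360) = -1290633 + 395360 = -895273)
1/(U + O(1488)) = 1/(-895273 + 1) = 1/(-895272) = -1/895272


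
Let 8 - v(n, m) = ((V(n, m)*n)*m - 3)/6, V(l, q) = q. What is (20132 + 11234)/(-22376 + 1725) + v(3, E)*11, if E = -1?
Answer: 1785922/20651 ≈ 86.481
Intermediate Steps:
v(n, m) = 17/2 - n*m**2/6 (v(n, m) = 8 - ((m*n)*m - 3)/6 = 8 - (n*m**2 - 3)/6 = 8 - (-3 + n*m**2)/6 = 8 - (-1/2 + n*m**2/6) = 8 + (1/2 - n*m**2/6) = 17/2 - n*m**2/6)
(20132 + 11234)/(-22376 + 1725) + v(3, E)*11 = (20132 + 11234)/(-22376 + 1725) + (17/2 - 1/6*3*(-1)**2)*11 = 31366/(-20651) + (17/2 - 1/6*3*1)*11 = 31366*(-1/20651) + (17/2 - 1/2)*11 = -31366/20651 + 8*11 = -31366/20651 + 88 = 1785922/20651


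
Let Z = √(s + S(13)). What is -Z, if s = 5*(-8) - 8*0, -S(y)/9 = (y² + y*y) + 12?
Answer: -I*√3190 ≈ -56.48*I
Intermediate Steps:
S(y) = -108 - 18*y² (S(y) = -9*((y² + y*y) + 12) = -9*((y² + y²) + 12) = -9*(2*y² + 12) = -9*(12 + 2*y²) = -108 - 18*y²)
s = -40 (s = -40 + 0 = -40)
Z = I*√3190 (Z = √(-40 + (-108 - 18*13²)) = √(-40 + (-108 - 18*169)) = √(-40 + (-108 - 3042)) = √(-40 - 3150) = √(-3190) = I*√3190 ≈ 56.48*I)
-Z = -I*√3190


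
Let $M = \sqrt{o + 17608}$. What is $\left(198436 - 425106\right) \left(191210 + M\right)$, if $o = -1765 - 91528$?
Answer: $-43341570700 - 226670 i \sqrt{75685} \approx -4.3342 \cdot 10^{10} - 6.2359 \cdot 10^{7} i$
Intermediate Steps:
$o = -93293$ ($o = -1765 - 91528 = -93293$)
$M = i \sqrt{75685}$ ($M = \sqrt{-93293 + 17608} = \sqrt{-75685} = i \sqrt{75685} \approx 275.11 i$)
$\left(198436 - 425106\right) \left(191210 + M\right) = \left(198436 - 425106\right) \left(191210 + i \sqrt{75685}\right) = - 226670 \left(191210 + i \sqrt{75685}\right) = -43341570700 - 226670 i \sqrt{75685}$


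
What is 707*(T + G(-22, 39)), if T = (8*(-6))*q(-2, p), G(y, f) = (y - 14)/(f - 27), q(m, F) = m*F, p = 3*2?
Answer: 405111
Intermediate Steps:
p = 6
q(m, F) = F*m
G(y, f) = (-14 + y)/(-27 + f)
T = 576 (T = (8*(-6))*(6*(-2)) = -48*(-12) = 576)
707*(T + G(-22, 39)) = 707*(576 + (-14 - 22)/(-27 + 39)) = 707*(576 - 36/12) = 707*(576 + (1/12)*(-36)) = 707*(576 - 3) = 707*573 = 405111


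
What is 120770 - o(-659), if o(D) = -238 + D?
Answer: 121667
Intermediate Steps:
120770 - o(-659) = 120770 - (-238 - 659) = 120770 - 1*(-897) = 120770 + 897 = 121667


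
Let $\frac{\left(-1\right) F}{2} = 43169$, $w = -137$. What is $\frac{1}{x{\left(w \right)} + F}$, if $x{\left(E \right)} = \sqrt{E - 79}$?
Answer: $- \frac{43169}{3727125230} - \frac{3 i \sqrt{6}}{3727125230} \approx -1.1582 \cdot 10^{-5} - 1.9716 \cdot 10^{-9} i$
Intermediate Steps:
$x{\left(E \right)} = \sqrt{-79 + E}$
$F = -86338$ ($F = \left(-2\right) 43169 = -86338$)
$\frac{1}{x{\left(w \right)} + F} = \frac{1}{\sqrt{-79 - 137} - 86338} = \frac{1}{\sqrt{-216} - 86338} = \frac{1}{6 i \sqrt{6} - 86338} = \frac{1}{-86338 + 6 i \sqrt{6}}$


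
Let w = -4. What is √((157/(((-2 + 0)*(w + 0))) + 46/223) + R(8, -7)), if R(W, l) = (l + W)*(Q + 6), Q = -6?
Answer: 3*√1753226/892 ≈ 4.4532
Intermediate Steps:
R(W, l) = 0 (R(W, l) = (l + W)*(-6 + 6) = (W + l)*0 = 0)
√((157/(((-2 + 0)*(w + 0))) + 46/223) + R(8, -7)) = √((157/(((-2 + 0)*(-4 + 0))) + 46/223) + 0) = √((157/((-2*(-4))) + 46*(1/223)) + 0) = √((157/8 + 46/223) + 0) = √(35379/1784 + 0) = √(35379/1784) = 3*√1753226/892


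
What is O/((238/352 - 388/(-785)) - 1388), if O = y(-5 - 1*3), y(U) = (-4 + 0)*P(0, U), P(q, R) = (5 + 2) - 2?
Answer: 2763200/191604377 ≈ 0.014421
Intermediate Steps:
P(q, R) = 5 (P(q, R) = 7 - 2 = 5)
y(U) = -20 (y(U) = (-4 + 0)*5 = -4*5 = -20)
O = -20
O/((238/352 - 388/(-785)) - 1388) = -20/((238/352 - 388/(-785)) - 1388) = -20/((238*(1/352) - 388*(-1/785)) - 1388) = -20/((119/176 + 388/785) - 1388) = -20/(161703/138160 - 1388) = -20/(-191604377/138160) = -20*(-138160/191604377) = 2763200/191604377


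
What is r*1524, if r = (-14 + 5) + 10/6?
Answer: -11176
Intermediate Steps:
r = -22/3 (r = -9 + 10*(⅙) = -9 + 5/3 = -22/3 ≈ -7.3333)
r*1524 = -22/3*1524 = -11176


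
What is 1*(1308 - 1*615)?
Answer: 693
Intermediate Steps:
1*(1308 - 1*615) = 1*(1308 - 615) = 1*693 = 693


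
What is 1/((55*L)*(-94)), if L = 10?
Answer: -1/51700 ≈ -1.9342e-5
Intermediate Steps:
1/((55*L)*(-94)) = 1/((55*10)*(-94)) = 1/(550*(-94)) = 1/(-51700) = -1/51700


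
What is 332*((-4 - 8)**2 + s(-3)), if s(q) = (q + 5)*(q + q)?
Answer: 43824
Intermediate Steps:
s(q) = 2*q*(5 + q) (s(q) = (5 + q)*(2*q) = 2*q*(5 + q))
332*((-4 - 8)**2 + s(-3)) = 332*((-4 - 8)**2 + 2*(-3)*(5 - 3)) = 332*((-12)**2 + 2*(-3)*2) = 332*(144 - 12) = 332*132 = 43824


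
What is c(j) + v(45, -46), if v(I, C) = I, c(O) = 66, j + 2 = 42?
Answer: 111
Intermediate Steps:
j = 40 (j = -2 + 42 = 40)
c(j) + v(45, -46) = 66 + 45 = 111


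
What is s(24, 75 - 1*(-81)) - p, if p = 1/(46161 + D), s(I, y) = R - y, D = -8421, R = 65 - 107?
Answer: -7472521/37740 ≈ -198.00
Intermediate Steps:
R = -42
s(I, y) = -42 - y
p = 1/37740 (p = 1/(46161 - 8421) = 1/37740 ≈ 2.6497e-5)
s(24, 75 - 1*(-81)) - p = (-42 - (75 - 1*(-81))) - 1*1/37740 = (-42 - (75 + 81)) - 1/37740 = (-42 - 1*156) - 1/37740 = (-42 - 156) - 1/37740 = -198 - 1/37740 = -7472521/37740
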